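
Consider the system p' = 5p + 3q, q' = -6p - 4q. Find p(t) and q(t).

p(t) = -K_1e^(-t) - K_2e^(2t), q(t) = 2K_1e^(-t) + K_2e^(2t)

Coefficient matrix A = [[5, 3], [-6, -4]].
Characteristic polynomial det(A - λI) = λ^2 - λ - 2 = 0.
Eigenvalues λ = -1, 2.
For λ=-1: (A-λI) row 1 is [6, 3], so an eigenvector is (-1, 2).
For λ=2: (A-λI) row 1 is [3, 3], so an eigenvector is (-1, 1).
General solution: K_1e^(-t)(-1,2) + K_2e^(2t)(-1,1).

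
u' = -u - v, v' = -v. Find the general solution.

Coefficient matrix A = [[-1, -1], [0, -1]].
Characteristic polynomial det(A - λI) = λ^2 + 2λ + 1 = 0.
Single eigenvalue λ = -1 with algebraic multiplicity 2.
Eigenvector v = (1,0); generalized eigenvector w with (A-λI)w=v is (-2,-1).
General solution: e^(-t)[c_1·v + c_2·(t·v + w)].

u(t) = c_1e^(-t) + c_2te^(-t) - 2c_2e^(-t), v(t) = -c_2e^(-t)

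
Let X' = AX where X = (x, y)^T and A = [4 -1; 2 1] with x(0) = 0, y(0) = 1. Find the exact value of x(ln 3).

-18

A = [[4,-1],[2,1]]; eigenvalues λ = 3, 2.
Eigenvectors: (1,1) for λ=3, (1,2) for λ=2.
From the initial condition, c_1 = -1, c_2 = 1.
x(ln 3) = (-1)(3^3)(1) + (1)(3^2)(1) = -18.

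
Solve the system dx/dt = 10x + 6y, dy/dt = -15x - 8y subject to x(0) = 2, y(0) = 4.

Coefficient matrix A = [[10, 6], [-15, -8]].
Characteristic polynomial det(A - λI) = λ^2 - 2λ + 10 = 0.
Eigenvalues λ = 1 ± 3i (complex conjugate pair).
For λ=1+3i: an eigenvector is (-1,2) - i(1,-1) = (-1 - i, 2 + i).
A real fundamental pair from Re and Im of e^((1+3i)t)v: X_1 = e^(t)(cos(3t)·(-1,2) + sin(3t)·(1,-1)), X_2 = e^(t)(sin(3t)·(-1,2) - cos(3t)·(1,-1)).
General solution: C_1X_1 + C_2X_2.
Applying x(0)=2, y(0)=4 gives C_1=6, C_2=-8.

x(t) = 14e^(t)sin(3t) + 2e^(t)cos(3t), y(t) = -22e^(t)sin(3t) + 4e^(t)cos(3t)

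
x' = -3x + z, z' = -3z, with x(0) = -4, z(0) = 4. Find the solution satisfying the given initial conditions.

x(t) = 4te^(-3t) - 4e^(-3t), z(t) = 4e^(-3t)

Coefficient matrix A = [[-3, 1], [0, -3]].
Characteristic polynomial det(A - λI) = λ^2 + 6λ + 9 = 0.
Single eigenvalue λ = -3 with algebraic multiplicity 2.
Eigenvector v = (1,0); generalized eigenvector w with (A-λI)w=v is (-3,1).
General solution: e^(-3t)[c_1·v + c_2·(t·v + w)].
Applying x(0)=-4, z(0)=4 gives c_1=8, c_2=4.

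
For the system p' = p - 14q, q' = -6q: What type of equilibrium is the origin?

saddle

A = [[1,-14],[0,-6]]; det(A-λI) = λ^2 + 5λ - 6.
λ = 1, -6: opposite signs.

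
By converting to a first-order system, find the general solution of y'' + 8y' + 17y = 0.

y(t) = c_1e^(-4t)cos(t) + c_2e^(-4t)sin(t)

Let x_1 = y, x_2 = y'. Then x_1' = x_2 and x_2' = -17x_1 - 8x_2.
A = [[0,1],[-17,-8]]; det(A-λI) = λ^2 + 8λ + 17.
Eigenvalues λ = -4 ± i.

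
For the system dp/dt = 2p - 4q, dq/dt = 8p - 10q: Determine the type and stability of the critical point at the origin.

stable node

A = [[2,-4],[8,-10]]; det(A-λI) = λ^2 + 8λ + 12.
λ = -2, -6: both negative.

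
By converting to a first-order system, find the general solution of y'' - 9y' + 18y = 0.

Let x_1 = y, x_2 = y'. Then x_1' = x_2 and x_2' = -18x_1 + 9x_2.
A = [[0,1],[-18,9]]; det(A-λI) = λ^2 - 9λ + 18.
Eigenvalues λ = 6, 3 with eigenvectors (1,6), (1,3).

y(t) = C_1e^(6t) + C_2e^(3t)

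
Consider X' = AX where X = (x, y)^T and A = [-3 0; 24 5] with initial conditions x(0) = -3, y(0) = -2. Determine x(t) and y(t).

x(t) = -3e^(-3t), y(t) = -11e^(5t) + 9e^(-3t)

Coefficient matrix A = [[-3, 0], [24, 5]].
Characteristic polynomial det(A - λI) = λ^2 - 2λ - 15 = 0.
Eigenvalues λ = -3, 5.
For λ=-3: (A-λI) row 2 is [24, 8], so an eigenvector is (-1, 3).
For λ=5: (A-λI) row 1 is [-8, 0], so an eigenvector is (0, 1).
General solution: K_1e^(-3t)(-1,3) + K_2e^(5t)(0,1).
Applying x(0)=-3, y(0)=-2 gives K_1=3, K_2=-11.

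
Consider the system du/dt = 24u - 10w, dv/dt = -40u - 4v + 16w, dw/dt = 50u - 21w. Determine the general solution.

u(t) = 2c_2e^(-t) - c_3e^(4t), v(t) = c_1e^(-4t) + c_3e^(4t), w(t) = 5c_2e^(-t) - 2c_3e^(4t)

Coefficient matrix A = [[24, 0, -10], [-40, -4, 16], [50, 0, -21]].
det(A - λI) = 0 gives eigenvalues λ = -4, -1, 4.
For λ=-4: eigenvector (0,1,0).
For λ=-1: eigenvector (2,0,5).
For λ=4: eigenvector (-1,1,-2).
General solution: c_1e^(-4t)(0,1,0) + c_2e^(-t)(2,0,5) + c_3e^(4t)(-1,1,-2).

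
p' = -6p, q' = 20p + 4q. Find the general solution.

Coefficient matrix A = [[-6, 0], [20, 4]].
Characteristic polynomial det(A - λI) = λ^2 + 2λ - 24 = 0.
Eigenvalues λ = 4, -6.
For λ=4: (A-λI) row 1 is [-10, 0], so an eigenvector is (0, 1).
For λ=-6: (A-λI) row 2 is [20, 10], so an eigenvector is (-1, 2).
General solution: c_1e^(4t)(0,1) + c_2e^(-6t)(-1,2).

p(t) = -c_2e^(-6t), q(t) = c_1e^(4t) + 2c_2e^(-6t)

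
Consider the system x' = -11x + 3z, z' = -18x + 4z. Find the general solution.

x(t) = -C_1e^(-5t) + C_2e^(-2t), z(t) = -2C_1e^(-5t) + 3C_2e^(-2t)

Coefficient matrix A = [[-11, 3], [-18, 4]].
Characteristic polynomial det(A - λI) = λ^2 + 7λ + 10 = 0.
Eigenvalues λ = -5, -2.
For λ=-5: (A-λI) row 1 is [-6, 3], so an eigenvector is (-1, -2).
For λ=-2: (A-λI) row 1 is [-9, 3], so an eigenvector is (1, 3).
General solution: C_1e^(-5t)(-1,-2) + C_2e^(-2t)(1,3).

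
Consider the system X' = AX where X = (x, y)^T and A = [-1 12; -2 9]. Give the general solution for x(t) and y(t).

Coefficient matrix A = [[-1, 12], [-2, 9]].
Characteristic polynomial det(A - λI) = λ^2 - 8λ + 15 = 0.
Eigenvalues λ = 3, 5.
For λ=3: (A-λI) row 1 is [-4, 12], so an eigenvector is (3, 1).
For λ=5: (A-λI) row 1 is [-6, 12], so an eigenvector is (2, 1).
General solution: c_1e^(3t)(3,1) + c_2e^(5t)(2,1).

x(t) = 3c_1e^(3t) + 2c_2e^(5t), y(t) = c_1e^(3t) + c_2e^(5t)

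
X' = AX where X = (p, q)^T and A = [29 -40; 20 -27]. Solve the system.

p(t) = 3K_1e^(t)sin(4t) - K_1e^(t)cos(4t) - K_2e^(t)sin(4t) - 3K_2e^(t)cos(4t), q(t) = 2K_1e^(t)sin(4t) - K_1e^(t)cos(4t) - K_2e^(t)sin(4t) - 2K_2e^(t)cos(4t)

Coefficient matrix A = [[29, -40], [20, -27]].
Characteristic polynomial det(A - λI) = λ^2 - 2λ + 17 = 0.
Eigenvalues λ = 1 ± 4i (complex conjugate pair).
For λ=1+4i: an eigenvector is (-1,-1) - i(3,2) = (-1 - 3i, -1 - 2i).
A real fundamental pair from Re and Im of e^((1+4i)t)v: X_1 = e^(t)(cos(4t)·(-1,-1) + sin(4t)·(3,2)), X_2 = e^(t)(sin(4t)·(-1,-1) - cos(4t)·(3,2)).
General solution: K_1X_1 + K_2X_2.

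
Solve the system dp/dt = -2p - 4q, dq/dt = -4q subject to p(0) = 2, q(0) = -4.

p(t) = 10e^(-2t) - 8e^(-4t), q(t) = -4e^(-4t)

Coefficient matrix A = [[-2, -4], [0, -4]].
Characteristic polynomial det(A - λI) = λ^2 + 6λ + 8 = 0.
Eigenvalues λ = -4, -2.
For λ=-4: (A-λI) row 1 is [2, -4], so an eigenvector is (2, 1).
For λ=-2: (A-λI) row 1 is [0, -4], so an eigenvector is (-1, 0).
General solution: c_1e^(-4t)(2,1) + c_2e^(-2t)(-1,0).
Applying p(0)=2, q(0)=-4 gives c_1=-4, c_2=-10.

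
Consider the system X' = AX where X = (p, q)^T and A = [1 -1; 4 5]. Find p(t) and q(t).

p(t) = -c_1e^(3t) - c_2te^(3t) + 2c_2e^(3t), q(t) = 2c_1e^(3t) + 2c_2te^(3t) - 3c_2e^(3t)

Coefficient matrix A = [[1, -1], [4, 5]].
Characteristic polynomial det(A - λI) = λ^2 - 6λ + 9 = 0.
Single eigenvalue λ = 3 with algebraic multiplicity 2.
Eigenvector v = (-1,2); generalized eigenvector w with (A-λI)w=v is (2,-3).
General solution: e^(3t)[c_1·v + c_2·(t·v + w)].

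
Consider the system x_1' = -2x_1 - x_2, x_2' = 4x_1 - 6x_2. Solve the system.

Coefficient matrix A = [[-2, -1], [4, -6]].
Characteristic polynomial det(A - λI) = λ^2 + 8λ + 16 = 0.
Single eigenvalue λ = -4 with algebraic multiplicity 2.
Eigenvector v = (1,2); generalized eigenvector w with (A-λI)w=v is (-1,-3).
General solution: e^(-4t)[K_1·v + K_2·(t·v + w)].

x_1(t) = K_1e^(-4t) + K_2te^(-4t) - K_2e^(-4t), x_2(t) = 2K_1e^(-4t) + 2K_2te^(-4t) - 3K_2e^(-4t)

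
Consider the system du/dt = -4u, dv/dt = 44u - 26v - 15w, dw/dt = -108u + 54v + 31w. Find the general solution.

u(t) = K_2e^(-4t), v(t) = K_1e^(4t) + 2K_2e^(-4t) + 5K_3e^(t), w(t) = -2K_1e^(4t) - 9K_3e^(t)

Coefficient matrix A = [[-4, 0, 0], [44, -26, -15], [-108, 54, 31]].
det(A - λI) = 0 gives eigenvalues λ = 4, -4, 1.
For λ=4: eigenvector (0,1,-2).
For λ=-4: eigenvector (1,2,0).
For λ=1: eigenvector (0,5,-9).
General solution: K_1e^(4t)(0,1,-2) + K_2e^(-4t)(1,2,0) + K_3e^(t)(0,5,-9).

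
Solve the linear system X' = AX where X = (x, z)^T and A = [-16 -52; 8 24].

x(t) = -3c_1e^(4t)sin(4t) - 2c_1e^(4t)cos(4t) - 2c_2e^(4t)sin(4t) + 3c_2e^(4t)cos(4t), z(t) = c_1e^(4t)sin(4t) + c_1e^(4t)cos(4t) + c_2e^(4t)sin(4t) - c_2e^(4t)cos(4t)

Coefficient matrix A = [[-16, -52], [8, 24]].
Characteristic polynomial det(A - λI) = λ^2 - 8λ + 32 = 0.
Eigenvalues λ = 4 ± 4i (complex conjugate pair).
For λ=4+4i: an eigenvector is (-2,1) - i(-3,1) = (-2 + 3i, 1 - i).
A real fundamental pair from Re and Im of e^((4+4i)t)v: X_1 = e^(4t)(cos(4t)·(-2,1) + sin(4t)·(-3,1)), X_2 = e^(4t)(sin(4t)·(-2,1) - cos(4t)·(-3,1)).
General solution: c_1X_1 + c_2X_2.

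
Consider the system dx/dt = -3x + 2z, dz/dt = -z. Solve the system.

x(t) = -c_1e^(-3t) + c_2e^(-t), z(t) = c_2e^(-t)

Coefficient matrix A = [[-3, 2], [0, -1]].
Characteristic polynomial det(A - λI) = λ^2 + 4λ + 3 = 0.
Eigenvalues λ = -3, -1.
For λ=-3: (A-λI) row 1 is [0, 2], so an eigenvector is (-1, 0).
For λ=-1: (A-λI) row 1 is [-2, 2], so an eigenvector is (1, 1).
General solution: c_1e^(-3t)(-1,0) + c_2e^(-t)(1,1).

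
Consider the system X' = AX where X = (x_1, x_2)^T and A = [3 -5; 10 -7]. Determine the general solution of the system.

Coefficient matrix A = [[3, -5], [10, -7]].
Characteristic polynomial det(A - λI) = λ^2 + 4λ + 29 = 0.
Eigenvalues λ = -2 ± 5i (complex conjugate pair).
For λ=-2+5i: an eigenvector is (0,1) - i(-1,-1) = (0 + i, 1 + i).
A real fundamental pair from Re and Im of e^((-2+5i)t)v: X_1 = e^(-2t)(cos(5t)·(0,1) + sin(5t)·(-1,-1)), X_2 = e^(-2t)(sin(5t)·(0,1) - cos(5t)·(-1,-1)).
General solution: C_1X_1 + C_2X_2.

x_1(t) = -C_1e^(-2t)sin(5t) + C_2e^(-2t)cos(5t), x_2(t) = -C_1e^(-2t)sin(5t) + C_1e^(-2t)cos(5t) + C_2e^(-2t)sin(5t) + C_2e^(-2t)cos(5t)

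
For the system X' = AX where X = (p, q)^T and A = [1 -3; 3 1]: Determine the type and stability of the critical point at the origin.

A = [[1,-3],[3,1]]; det(A-λI) = λ^2 - 2λ + 10.
λ = 1 ± 3i: positive real part.

unstable spiral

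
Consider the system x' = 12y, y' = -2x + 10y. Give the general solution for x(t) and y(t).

Coefficient matrix A = [[0, 12], [-2, 10]].
Characteristic polynomial det(A - λI) = λ^2 - 10λ + 24 = 0.
Eigenvalues λ = 6, 4.
For λ=6: (A-λI) row 1 is [-6, 12], so an eigenvector is (-2, -1).
For λ=4: (A-λI) row 1 is [-4, 12], so an eigenvector is (3, 1).
General solution: c_1e^(6t)(-2,-1) + c_2e^(4t)(3,1).

x(t) = -2c_1e^(6t) + 3c_2e^(4t), y(t) = -c_1e^(6t) + c_2e^(4t)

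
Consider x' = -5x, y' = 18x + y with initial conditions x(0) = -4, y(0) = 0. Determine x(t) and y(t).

x(t) = -4e^(-5t), y(t) = -12e^(t) + 12e^(-5t)

Coefficient matrix A = [[-5, 0], [18, 1]].
Characteristic polynomial det(A - λI) = λ^2 + 4λ - 5 = 0.
Eigenvalues λ = 1, -5.
For λ=1: (A-λI) row 1 is [-6, 0], so an eigenvector is (0, -1).
For λ=-5: (A-λI) row 2 is [18, 6], so an eigenvector is (-1, 3).
General solution: C_1e^(t)(0,-1) + C_2e^(-5t)(-1,3).
Applying x(0)=-4, y(0)=0 gives C_1=12, C_2=4.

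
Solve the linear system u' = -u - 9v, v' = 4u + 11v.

u(t) = -3C_1e^(5t) - 3C_2te^(5t) - C_2e^(5t), v(t) = 2C_1e^(5t) + 2C_2te^(5t) + C_2e^(5t)

Coefficient matrix A = [[-1, -9], [4, 11]].
Characteristic polynomial det(A - λI) = λ^2 - 10λ + 25 = 0.
Single eigenvalue λ = 5 with algebraic multiplicity 2.
Eigenvector v = (-3,2); generalized eigenvector w with (A-λI)w=v is (-1,1).
General solution: e^(5t)[C_1·v + C_2·(t·v + w)].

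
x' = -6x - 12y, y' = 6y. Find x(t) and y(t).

x(t) = -c_1e^(6t) + c_2e^(-6t), y(t) = c_1e^(6t)

Coefficient matrix A = [[-6, -12], [0, 6]].
Characteristic polynomial det(A - λI) = λ^2 - 36 = 0.
Eigenvalues λ = 6, -6.
For λ=6: (A-λI) row 1 is [-12, -12], so an eigenvector is (-1, 1).
For λ=-6: (A-λI) row 1 is [0, -12], so an eigenvector is (1, 0).
General solution: c_1e^(6t)(-1,1) + c_2e^(-6t)(1,0).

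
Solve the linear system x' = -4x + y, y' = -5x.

Coefficient matrix A = [[-4, 1], [-5, 0]].
Characteristic polynomial det(A - λI) = λ^2 + 4λ + 5 = 0.
Eigenvalues λ = -2 ± i (complex conjugate pair).
For λ=-2+i: an eigenvector is (0,1) - i(1,2) = (0 - i, 1 - 2i).
A real fundamental pair from Re and Im of e^((-2+i)t)v: X_1 = e^(-2t)(cos(t)·(0,1) + sin(t)·(1,2)), X_2 = e^(-2t)(sin(t)·(0,1) - cos(t)·(1,2)).
General solution: C_1X_1 + C_2X_2.

x(t) = C_1e^(-2t)sin(t) - C_2e^(-2t)cos(t), y(t) = 2C_1e^(-2t)sin(t) + C_1e^(-2t)cos(t) + C_2e^(-2t)sin(t) - 2C_2e^(-2t)cos(t)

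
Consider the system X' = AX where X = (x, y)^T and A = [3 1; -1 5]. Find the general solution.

Coefficient matrix A = [[3, 1], [-1, 5]].
Characteristic polynomial det(A - λI) = λ^2 - 8λ + 16 = 0.
Single eigenvalue λ = 4 with algebraic multiplicity 2.
Eigenvector v = (-1,-1); generalized eigenvector w with (A-λI)w=v is (-1,-2).
General solution: e^(4t)[c_1·v + c_2·(t·v + w)].

x(t) = -c_1e^(4t) - c_2te^(4t) - c_2e^(4t), y(t) = -c_1e^(4t) - c_2te^(4t) - 2c_2e^(4t)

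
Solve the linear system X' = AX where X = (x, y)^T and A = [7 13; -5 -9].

Coefficient matrix A = [[7, 13], [-5, -9]].
Characteristic polynomial det(A - λI) = λ^2 + 2λ + 2 = 0.
Eigenvalues λ = -1 ± i (complex conjugate pair).
For λ=-1+i: an eigenvector is (-3,2) - i(2,-1) = (-3 - 2i, 2 + i).
A real fundamental pair from Re and Im of e^((-1+i)t)v: X_1 = e^(-t)(cos(t)·(-3,2) + sin(t)·(2,-1)), X_2 = e^(-t)(sin(t)·(-3,2) - cos(t)·(2,-1)).
General solution: c_1X_1 + c_2X_2.

x(t) = 2c_1e^(-t)sin(t) - 3c_1e^(-t)cos(t) - 3c_2e^(-t)sin(t) - 2c_2e^(-t)cos(t), y(t) = -c_1e^(-t)sin(t) + 2c_1e^(-t)cos(t) + 2c_2e^(-t)sin(t) + c_2e^(-t)cos(t)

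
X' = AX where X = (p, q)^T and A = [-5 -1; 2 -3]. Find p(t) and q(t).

Coefficient matrix A = [[-5, -1], [2, -3]].
Characteristic polynomial det(A - λI) = λ^2 + 8λ + 17 = 0.
Eigenvalues λ = -4 ± i (complex conjugate pair).
For λ=-4+i: an eigenvector is (-1,1) - i(0,-1) = (-1, 1 + i).
A real fundamental pair from Re and Im of e^((-4+i)t)v: X_1 = e^(-4t)(cos(t)·(-1,1) + sin(t)·(0,-1)), X_2 = e^(-4t)(sin(t)·(-1,1) - cos(t)·(0,-1)).
General solution: c_1X_1 + c_2X_2.

p(t) = -c_1e^(-4t)cos(t) - c_2e^(-4t)sin(t), q(t) = -c_1e^(-4t)sin(t) + c_1e^(-4t)cos(t) + c_2e^(-4t)sin(t) + c_2e^(-4t)cos(t)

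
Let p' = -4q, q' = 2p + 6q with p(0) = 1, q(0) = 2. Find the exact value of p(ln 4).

-1184

A = [[0,-4],[2,6]]; eigenvalues λ = 4, 2.
Eigenvectors: (-1,1) for λ=4, (2,-1) for λ=2.
From the initial condition, c_1 = 5, c_2 = 3.
p(ln 4) = (5)(4^4)(-1) + (3)(4^2)(2) = -1184.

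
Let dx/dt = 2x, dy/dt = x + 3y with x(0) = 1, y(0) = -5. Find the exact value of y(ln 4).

A = [[2,0],[1,3]]; eigenvalues λ = 3, 2.
Eigenvectors: (0,1) for λ=3, (1,-1) for λ=2.
From the initial condition, c_1 = -4, c_2 = 1.
y(ln 4) = (-4)(4^3)(1) + (1)(4^2)(-1) = -272.

-272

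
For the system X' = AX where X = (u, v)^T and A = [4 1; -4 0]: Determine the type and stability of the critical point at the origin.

unstable improper node

A = [[4,1],[-4,0]]; det(A-λI) = λ^2 - 4λ + 4.
repeated λ = 2 with a single eigenvector.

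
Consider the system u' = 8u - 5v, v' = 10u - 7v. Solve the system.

Coefficient matrix A = [[8, -5], [10, -7]].
Characteristic polynomial det(A - λI) = λ^2 - λ - 6 = 0.
Eigenvalues λ = 3, -2.
For λ=3: (A-λI) row 1 is [5, -5], so an eigenvector is (-1, -1).
For λ=-2: (A-λI) row 1 is [10, -5], so an eigenvector is (1, 2).
General solution: c_1e^(3t)(-1,-1) + c_2e^(-2t)(1,2).

u(t) = -c_1e^(3t) + c_2e^(-2t), v(t) = -c_1e^(3t) + 2c_2e^(-2t)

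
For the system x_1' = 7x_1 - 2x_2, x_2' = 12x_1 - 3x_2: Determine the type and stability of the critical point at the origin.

unstable node

A = [[7,-2],[12,-3]]; det(A-λI) = λ^2 - 4λ + 3.
λ = 1, 3: both positive.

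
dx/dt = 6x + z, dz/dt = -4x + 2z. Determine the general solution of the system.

Coefficient matrix A = [[6, 1], [-4, 2]].
Characteristic polynomial det(A - λI) = λ^2 - 8λ + 16 = 0.
Single eigenvalue λ = 4 with algebraic multiplicity 2.
Eigenvector v = (-1,2); generalized eigenvector w with (A-λI)w=v is (1,-3).
General solution: e^(4t)[c_1·v + c_2·(t·v + w)].

x(t) = -c_1e^(4t) - c_2te^(4t) + c_2e^(4t), z(t) = 2c_1e^(4t) + 2c_2te^(4t) - 3c_2e^(4t)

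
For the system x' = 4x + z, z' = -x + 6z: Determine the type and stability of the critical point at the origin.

unstable improper node

A = [[4,1],[-1,6]]; det(A-λI) = λ^2 - 10λ + 25.
repeated λ = 5 with a single eigenvector.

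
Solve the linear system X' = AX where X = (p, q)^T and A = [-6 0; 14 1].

Coefficient matrix A = [[-6, 0], [14, 1]].
Characteristic polynomial det(A - λI) = λ^2 + 5λ - 6 = 0.
Eigenvalues λ = -6, 1.
For λ=-6: (A-λI) row 2 is [14, 7], so an eigenvector is (-1, 2).
For λ=1: (A-λI) row 1 is [-7, 0], so an eigenvector is (0, -1).
General solution: K_1e^(-6t)(-1,2) + K_2e^(t)(0,-1).

p(t) = -K_1e^(-6t), q(t) = 2K_1e^(-6t) - K_2e^(t)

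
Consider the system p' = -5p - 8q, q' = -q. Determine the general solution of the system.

p(t) = -2C_1e^(-t) - C_2e^(-5t), q(t) = C_1e^(-t)

Coefficient matrix A = [[-5, -8], [0, -1]].
Characteristic polynomial det(A - λI) = λ^2 + 6λ + 5 = 0.
Eigenvalues λ = -1, -5.
For λ=-1: (A-λI) row 1 is [-4, -8], so an eigenvector is (-2, 1).
For λ=-5: (A-λI) row 1 is [0, -8], so an eigenvector is (-1, 0).
General solution: C_1e^(-t)(-2,1) + C_2e^(-5t)(-1,0).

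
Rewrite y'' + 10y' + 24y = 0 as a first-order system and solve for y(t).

Let x_1 = y, x_2 = y'. Then x_1' = x_2 and x_2' = -24x_1 - 10x_2.
A = [[0,1],[-24,-10]]; det(A-λI) = λ^2 + 10λ + 24.
Eigenvalues λ = -4, -6 with eigenvectors (1,-4), (1,-6).

y(t) = c_1e^(-4t) + c_2e^(-6t)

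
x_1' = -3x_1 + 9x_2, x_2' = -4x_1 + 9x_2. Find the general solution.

x_1(t) = -3K_1e^(3t) - 3K_2te^(3t) - K_2e^(3t), x_2(t) = -2K_1e^(3t) - 2K_2te^(3t) - K_2e^(3t)

Coefficient matrix A = [[-3, 9], [-4, 9]].
Characteristic polynomial det(A - λI) = λ^2 - 6λ + 9 = 0.
Single eigenvalue λ = 3 with algebraic multiplicity 2.
Eigenvector v = (-3,-2); generalized eigenvector w with (A-λI)w=v is (-1,-1).
General solution: e^(3t)[K_1·v + K_2·(t·v + w)].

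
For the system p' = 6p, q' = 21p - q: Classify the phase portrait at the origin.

saddle

A = [[6,0],[21,-1]]; det(A-λI) = λ^2 - 5λ - 6.
λ = 6, -1: opposite signs.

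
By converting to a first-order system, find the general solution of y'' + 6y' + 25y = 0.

y(t) = K_1e^(-3t)cos(4t) + K_2e^(-3t)sin(4t)

Let x_1 = y, x_2 = y'. Then x_1' = x_2 and x_2' = -25x_1 - 6x_2.
A = [[0,1],[-25,-6]]; det(A-λI) = λ^2 + 6λ + 25.
Eigenvalues λ = -3 ± 4i.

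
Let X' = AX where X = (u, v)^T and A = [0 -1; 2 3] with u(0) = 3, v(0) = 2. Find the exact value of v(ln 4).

A = [[0,-1],[2,3]]; eigenvalues λ = 1, 2.
Eigenvectors: (1,-1) for λ=1, (1,-2) for λ=2.
From the initial condition, c_1 = 8, c_2 = -5.
v(ln 4) = (8)(4^1)(-1) + (-5)(4^2)(-2) = 128.

128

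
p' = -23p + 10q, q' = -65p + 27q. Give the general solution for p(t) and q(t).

Coefficient matrix A = [[-23, 10], [-65, 27]].
Characteristic polynomial det(A - λI) = λ^2 - 4λ + 29 = 0.
Eigenvalues λ = 2 ± 5i (complex conjugate pair).
For λ=2+5i: an eigenvector is (1,3) - i(1,2) = (1 - i, 3 - 2i).
A real fundamental pair from Re and Im of e^((2+5i)t)v: X_1 = e^(2t)(cos(5t)·(1,3) + sin(5t)·(1,2)), X_2 = e^(2t)(sin(5t)·(1,3) - cos(5t)·(1,2)).
General solution: c_1X_1 + c_2X_2.

p(t) = c_1e^(2t)sin(5t) + c_1e^(2t)cos(5t) + c_2e^(2t)sin(5t) - c_2e^(2t)cos(5t), q(t) = 2c_1e^(2t)sin(5t) + 3c_1e^(2t)cos(5t) + 3c_2e^(2t)sin(5t) - 2c_2e^(2t)cos(5t)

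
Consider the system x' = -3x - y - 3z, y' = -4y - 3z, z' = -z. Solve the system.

Coefficient matrix A = [[-3, -1, -3], [0, -4, -3], [0, 0, -1]].
det(A - λI) = 0 gives eigenvalues λ = -3, -4, -1.
For λ=-3: eigenvector (1,0,0).
For λ=-4: eigenvector (1,1,0).
For λ=-1: eigenvector (-1,-1,1).
General solution: C_1e^(-3t)(1,0,0) + C_2e^(-4t)(1,1,0) + C_3e^(-t)(-1,-1,1).

x(t) = C_1e^(-3t) + C_2e^(-4t) - C_3e^(-t), y(t) = C_2e^(-4t) - C_3e^(-t), z(t) = C_3e^(-t)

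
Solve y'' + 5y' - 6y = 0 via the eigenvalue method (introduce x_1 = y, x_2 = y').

Let x_1 = y, x_2 = y'. Then x_1' = x_2 and x_2' = 6x_1 - 5x_2.
A = [[0,1],[6,-5]]; det(A-λI) = λ^2 + 5λ - 6.
Eigenvalues λ = -6, 1 with eigenvectors (1,-6), (1,1).

y(t) = C_1e^(-6t) + C_2e^(t)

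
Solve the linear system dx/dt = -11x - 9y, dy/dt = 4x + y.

Coefficient matrix A = [[-11, -9], [4, 1]].
Characteristic polynomial det(A - λI) = λ^2 + 10λ + 25 = 0.
Single eigenvalue λ = -5 with algebraic multiplicity 2.
Eigenvector v = (-3,2); generalized eigenvector w with (A-λI)w=v is (2,-1).
General solution: e^(-5t)[c_1·v + c_2·(t·v + w)].

x(t) = -3c_1e^(-5t) - 3c_2te^(-5t) + 2c_2e^(-5t), y(t) = 2c_1e^(-5t) + 2c_2te^(-5t) - c_2e^(-5t)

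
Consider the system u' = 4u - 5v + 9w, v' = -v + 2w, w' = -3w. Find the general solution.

u(t) = -2c_1e^(-3t) + c_2e^(-t) + c_3e^(4t), v(t) = -c_1e^(-3t) + c_2e^(-t), w(t) = c_1e^(-3t)

Coefficient matrix A = [[4, -5, 9], [0, -1, 2], [0, 0, -3]].
det(A - λI) = 0 gives eigenvalues λ = -3, -1, 4.
For λ=-3: eigenvector (-2,-1,1).
For λ=-1: eigenvector (1,1,0).
For λ=4: eigenvector (1,0,0).
General solution: c_1e^(-3t)(-2,-1,1) + c_2e^(-t)(1,1,0) + c_3e^(4t)(1,0,0).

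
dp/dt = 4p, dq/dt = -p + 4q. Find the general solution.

p(t) = -K_2e^(4t), q(t) = K_1e^(4t) + K_2te^(4t) + K_2e^(4t)

Coefficient matrix A = [[4, 0], [-1, 4]].
Characteristic polynomial det(A - λI) = λ^2 - 8λ + 16 = 0.
Single eigenvalue λ = 4 with algebraic multiplicity 2.
Eigenvector v = (0,1); generalized eigenvector w with (A-λI)w=v is (-1,1).
General solution: e^(4t)[K_1·v + K_2·(t·v + w)].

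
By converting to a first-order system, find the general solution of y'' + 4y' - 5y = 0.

y(t) = C_1e^(t) + C_2e^(-5t)

Let x_1 = y, x_2 = y'. Then x_1' = x_2 and x_2' = 5x_1 - 4x_2.
A = [[0,1],[5,-4]]; det(A-λI) = λ^2 + 4λ - 5.
Eigenvalues λ = 1, -5 with eigenvectors (1,1), (1,-5).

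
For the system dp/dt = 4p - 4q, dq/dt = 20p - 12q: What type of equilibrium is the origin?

A = [[4,-4],[20,-12]]; det(A-λI) = λ^2 + 8λ + 32.
λ = -4 ± 4i: negative real part.

stable spiral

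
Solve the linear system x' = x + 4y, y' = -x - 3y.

x(t) = -2c_1e^(-t) - 2c_2te^(-t) - 3c_2e^(-t), y(t) = c_1e^(-t) + c_2te^(-t) + c_2e^(-t)

Coefficient matrix A = [[1, 4], [-1, -3]].
Characteristic polynomial det(A - λI) = λ^2 + 2λ + 1 = 0.
Single eigenvalue λ = -1 with algebraic multiplicity 2.
Eigenvector v = (-2,1); generalized eigenvector w with (A-λI)w=v is (-3,1).
General solution: e^(-t)[c_1·v + c_2·(t·v + w)].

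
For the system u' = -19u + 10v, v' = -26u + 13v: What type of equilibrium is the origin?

A = [[-19,10],[-26,13]]; det(A-λI) = λ^2 + 6λ + 13.
λ = -3 ± 2i: negative real part.

stable spiral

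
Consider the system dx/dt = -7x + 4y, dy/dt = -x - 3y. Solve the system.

x(t) = -2K_1e^(-5t) - 2K_2te^(-5t) + K_2e^(-5t), y(t) = -K_1e^(-5t) - K_2te^(-5t)

Coefficient matrix A = [[-7, 4], [-1, -3]].
Characteristic polynomial det(A - λI) = λ^2 + 10λ + 25 = 0.
Single eigenvalue λ = -5 with algebraic multiplicity 2.
Eigenvector v = (-2,-1); generalized eigenvector w with (A-λI)w=v is (1,0).
General solution: e^(-5t)[K_1·v + K_2·(t·v + w)].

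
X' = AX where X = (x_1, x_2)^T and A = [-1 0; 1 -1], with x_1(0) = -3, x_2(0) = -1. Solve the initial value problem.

Coefficient matrix A = [[-1, 0], [1, -1]].
Characteristic polynomial det(A - λI) = λ^2 + 2λ + 1 = 0.
Single eigenvalue λ = -1 with algebraic multiplicity 2.
Eigenvector v = (0,1); generalized eigenvector w with (A-λI)w=v is (1,2).
General solution: e^(-t)[c_1·v + c_2·(t·v + w)].
Applying x_1(0)=-3, x_2(0)=-1 gives c_1=5, c_2=-3.

x_1(t) = -3e^(-t), x_2(t) = -3te^(-t) - e^(-t)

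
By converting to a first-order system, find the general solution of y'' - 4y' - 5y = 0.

y(t) = C_1e^(5t) + C_2e^(-t)

Let x_1 = y, x_2 = y'. Then x_1' = x_2 and x_2' = 5x_1 + 4x_2.
A = [[0,1],[5,4]]; det(A-λI) = λ^2 - 4λ - 5.
Eigenvalues λ = 5, -1 with eigenvectors (1,5), (1,-1).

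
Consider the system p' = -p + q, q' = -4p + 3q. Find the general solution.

Coefficient matrix A = [[-1, 1], [-4, 3]].
Characteristic polynomial det(A - λI) = λ^2 - 2λ + 1 = 0.
Single eigenvalue λ = 1 with algebraic multiplicity 2.
Eigenvector v = (-1,-2); generalized eigenvector w with (A-λI)w=v is (2,3).
General solution: e^(t)[c_1·v + c_2·(t·v + w)].

p(t) = -c_1e^(t) - c_2te^(t) + 2c_2e^(t), q(t) = -2c_1e^(t) - 2c_2te^(t) + 3c_2e^(t)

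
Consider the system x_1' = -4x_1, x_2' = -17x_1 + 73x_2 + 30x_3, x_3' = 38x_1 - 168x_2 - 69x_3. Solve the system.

x_1(t) = K_1e^(-4t), x_2(t) = K_1e^(-4t) + 5K_2e^(t) + 3K_3e^(3t), x_3(t) = -2K_1e^(-4t) - 12K_2e^(t) - 7K_3e^(3t)

Coefficient matrix A = [[-4, 0, 0], [-17, 73, 30], [38, -168, -69]].
det(A - λI) = 0 gives eigenvalues λ = -4, 1, 3.
For λ=-4: eigenvector (1,1,-2).
For λ=1: eigenvector (0,5,-12).
For λ=3: eigenvector (0,3,-7).
General solution: K_1e^(-4t)(1,1,-2) + K_2e^(t)(0,5,-12) + K_3e^(3t)(0,3,-7).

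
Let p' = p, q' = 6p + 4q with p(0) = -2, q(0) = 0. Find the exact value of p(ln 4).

A = [[1,0],[6,4]]; eigenvalues λ = 4, 1.
Eigenvectors: (0,-1) for λ=4, (1,-2) for λ=1.
From the initial condition, c_1 = 4, c_2 = -2.
p(ln 4) = (4)(4^4)(0) + (-2)(4^1)(1) = -8.

-8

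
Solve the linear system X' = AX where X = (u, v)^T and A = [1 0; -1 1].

u(t) = -K_2e^(t), v(t) = K_1e^(t) + K_2te^(t) - 3K_2e^(t)

Coefficient matrix A = [[1, 0], [-1, 1]].
Characteristic polynomial det(A - λI) = λ^2 - 2λ + 1 = 0.
Single eigenvalue λ = 1 with algebraic multiplicity 2.
Eigenvector v = (0,1); generalized eigenvector w with (A-λI)w=v is (-1,-3).
General solution: e^(t)[K_1·v + K_2·(t·v + w)].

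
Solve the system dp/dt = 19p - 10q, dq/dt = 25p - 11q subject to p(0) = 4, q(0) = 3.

Coefficient matrix A = [[19, -10], [25, -11]].
Characteristic polynomial det(A - λI) = λ^2 - 8λ + 41 = 0.
Eigenvalues λ = 4 ± 5i (complex conjugate pair).
For λ=4+5i: an eigenvector is (-1,-2) - i(1,1) = (-1 - i, -2 - i).
A real fundamental pair from Re and Im of e^((4+5i)t)v: X_1 = e^(4t)(cos(5t)·(-1,-2) + sin(5t)·(1,1)), X_2 = e^(4t)(sin(5t)·(-1,-2) - cos(5t)·(1,1)).
General solution: K_1X_1 + K_2X_2.
Applying p(0)=4, q(0)=3 gives K_1=1, K_2=-5.

p(t) = 6e^(4t)sin(5t) + 4e^(4t)cos(5t), q(t) = 11e^(4t)sin(5t) + 3e^(4t)cos(5t)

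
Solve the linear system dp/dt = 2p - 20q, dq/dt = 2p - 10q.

Coefficient matrix A = [[2, -20], [2, -10]].
Characteristic polynomial det(A - λI) = λ^2 + 8λ + 20 = 0.
Eigenvalues λ = -4 ± 2i (complex conjugate pair).
For λ=-4+2i: an eigenvector is (3,1) - i(-1,0) = (3 + i, 1).
A real fundamental pair from Re and Im of e^((-4+2i)t)v: X_1 = e^(-4t)(cos(2t)·(3,1) + sin(2t)·(-1,0)), X_2 = e^(-4t)(sin(2t)·(3,1) - cos(2t)·(-1,0)).
General solution: c_1X_1 + c_2X_2.

p(t) = -c_1e^(-4t)sin(2t) + 3c_1e^(-4t)cos(2t) + 3c_2e^(-4t)sin(2t) + c_2e^(-4t)cos(2t), q(t) = c_1e^(-4t)cos(2t) + c_2e^(-4t)sin(2t)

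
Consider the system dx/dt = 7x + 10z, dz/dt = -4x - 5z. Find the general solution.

Coefficient matrix A = [[7, 10], [-4, -5]].
Characteristic polynomial det(A - λI) = λ^2 - 2λ + 5 = 0.
Eigenvalues λ = 1 ± 2i (complex conjugate pair).
For λ=1+2i: an eigenvector is (-1,1) - i(2,-1) = (-1 - 2i, 1 + i).
A real fundamental pair from Re and Im of e^((1+2i)t)v: X_1 = e^(t)(cos(2t)·(-1,1) + sin(2t)·(2,-1)), X_2 = e^(t)(sin(2t)·(-1,1) - cos(2t)·(2,-1)).
General solution: c_1X_1 + c_2X_2.

x(t) = 2c_1e^(t)sin(2t) - c_1e^(t)cos(2t) - c_2e^(t)sin(2t) - 2c_2e^(t)cos(2t), z(t) = -c_1e^(t)sin(2t) + c_1e^(t)cos(2t) + c_2e^(t)sin(2t) + c_2e^(t)cos(2t)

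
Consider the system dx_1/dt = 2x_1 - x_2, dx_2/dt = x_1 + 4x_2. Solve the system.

x_1(t) = -C_1e^(3t) - C_2te^(3t), x_2(t) = C_1e^(3t) + C_2te^(3t) + C_2e^(3t)

Coefficient matrix A = [[2, -1], [1, 4]].
Characteristic polynomial det(A - λI) = λ^2 - 6λ + 9 = 0.
Single eigenvalue λ = 3 with algebraic multiplicity 2.
Eigenvector v = (-1,1); generalized eigenvector w with (A-λI)w=v is (0,1).
General solution: e^(3t)[C_1·v + C_2·(t·v + w)].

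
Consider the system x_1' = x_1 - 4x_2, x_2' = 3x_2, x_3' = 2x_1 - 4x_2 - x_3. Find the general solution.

Coefficient matrix A = [[1, -4, 0], [0, 3, 0], [2, -4, -1]].
det(A - λI) = 0 gives eigenvalues λ = 1, -1, 3.
For λ=1: eigenvector (1,0,1).
For λ=-1: eigenvector (0,0,1).
For λ=3: eigenvector (-2,1,-2).
General solution: K_1e^(t)(1,0,1) + K_2e^(-t)(0,0,1) + K_3e^(3t)(-2,1,-2).

x_1(t) = K_1e^(t) - 2K_3e^(3t), x_2(t) = K_3e^(3t), x_3(t) = K_1e^(t) + K_2e^(-t) - 2K_3e^(3t)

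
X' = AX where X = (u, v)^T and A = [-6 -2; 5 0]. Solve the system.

Coefficient matrix A = [[-6, -2], [5, 0]].
Characteristic polynomial det(A - λI) = λ^2 + 6λ + 10 = 0.
Eigenvalues λ = -3 ± i (complex conjugate pair).
For λ=-3+i: an eigenvector is (1,-1) - i(-1,2) = (1 + i, -1 - 2i).
A real fundamental pair from Re and Im of e^((-3+i)t)v: X_1 = e^(-3t)(cos(t)·(1,-1) + sin(t)·(-1,2)), X_2 = e^(-3t)(sin(t)·(1,-1) - cos(t)·(-1,2)).
General solution: K_1X_1 + K_2X_2.

u(t) = -K_1e^(-3t)sin(t) + K_1e^(-3t)cos(t) + K_2e^(-3t)sin(t) + K_2e^(-3t)cos(t), v(t) = 2K_1e^(-3t)sin(t) - K_1e^(-3t)cos(t) - K_2e^(-3t)sin(t) - 2K_2e^(-3t)cos(t)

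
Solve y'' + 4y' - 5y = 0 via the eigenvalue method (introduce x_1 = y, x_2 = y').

Let x_1 = y, x_2 = y'. Then x_1' = x_2 and x_2' = 5x_1 - 4x_2.
A = [[0,1],[5,-4]]; det(A-λI) = λ^2 + 4λ - 5.
Eigenvalues λ = -5, 1 with eigenvectors (1,-5), (1,1).

y(t) = C_1e^(-5t) + C_2e^(t)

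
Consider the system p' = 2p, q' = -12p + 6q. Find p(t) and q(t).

Coefficient matrix A = [[2, 0], [-12, 6]].
Characteristic polynomial det(A - λI) = λ^2 - 8λ + 12 = 0.
Eigenvalues λ = 6, 2.
For λ=6: (A-λI) row 1 is [-4, 0], so an eigenvector is (0, -1).
For λ=2: (A-λI) row 2 is [-12, 4], so an eigenvector is (1, 3).
General solution: c_1e^(6t)(0,-1) + c_2e^(2t)(1,3).

p(t) = c_2e^(2t), q(t) = -c_1e^(6t) + 3c_2e^(2t)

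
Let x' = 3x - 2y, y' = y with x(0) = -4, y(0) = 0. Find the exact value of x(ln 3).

-108

A = [[3,-2],[0,1]]; eigenvalues λ = 3, 1.
Eigenvectors: (1,0) for λ=3, (-1,-1) for λ=1.
From the initial condition, c_1 = -4, c_2 = 0.
x(ln 3) = (-4)(3^3)(1) + (0)(3^1)(-1) = -108.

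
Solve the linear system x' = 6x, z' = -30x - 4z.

Coefficient matrix A = [[6, 0], [-30, -4]].
Characteristic polynomial det(A - λI) = λ^2 - 2λ - 24 = 0.
Eigenvalues λ = -4, 6.
For λ=-4: (A-λI) row 1 is [10, 0], so an eigenvector is (0, 1).
For λ=6: (A-λI) row 2 is [-30, -10], so an eigenvector is (1, -3).
General solution: c_1e^(-4t)(0,1) + c_2e^(6t)(1,-3).

x(t) = c_2e^(6t), z(t) = c_1e^(-4t) - 3c_2e^(6t)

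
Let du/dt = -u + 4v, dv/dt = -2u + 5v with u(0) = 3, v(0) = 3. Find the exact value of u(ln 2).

24

A = [[-1,4],[-2,5]]; eigenvalues λ = 1, 3.
Eigenvectors: (-2,-1) for λ=1, (-1,-1) for λ=3.
From the initial condition, c_1 = 0, c_2 = -3.
u(ln 2) = (0)(2^1)(-2) + (-3)(2^3)(-1) = 24.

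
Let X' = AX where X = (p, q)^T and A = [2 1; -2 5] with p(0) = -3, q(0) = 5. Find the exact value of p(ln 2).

40

A = [[2,1],[-2,5]]; eigenvalues λ = 3, 4.
Eigenvectors: (-1,-1) for λ=3, (-1,-2) for λ=4.
From the initial condition, c_1 = 11, c_2 = -8.
p(ln 2) = (11)(2^3)(-1) + (-8)(2^4)(-1) = 40.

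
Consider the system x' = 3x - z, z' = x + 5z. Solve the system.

x(t) = K_1e^(4t) + K_2te^(4t) + K_2e^(4t), z(t) = -K_1e^(4t) - K_2te^(4t) - 2K_2e^(4t)

Coefficient matrix A = [[3, -1], [1, 5]].
Characteristic polynomial det(A - λI) = λ^2 - 8λ + 16 = 0.
Single eigenvalue λ = 4 with algebraic multiplicity 2.
Eigenvector v = (1,-1); generalized eigenvector w with (A-λI)w=v is (1,-2).
General solution: e^(4t)[K_1·v + K_2·(t·v + w)].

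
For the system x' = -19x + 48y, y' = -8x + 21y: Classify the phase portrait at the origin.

A = [[-19,48],[-8,21]]; det(A-λI) = λ^2 - 2λ - 15.
λ = -3, 5: opposite signs.

saddle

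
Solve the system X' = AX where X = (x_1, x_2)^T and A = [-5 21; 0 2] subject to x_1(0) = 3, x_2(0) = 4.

x_1(t) = 12e^(2t) - 9e^(-5t), x_2(t) = 4e^(2t)

Coefficient matrix A = [[-5, 21], [0, 2]].
Characteristic polynomial det(A - λI) = λ^2 + 3λ - 10 = 0.
Eigenvalues λ = -5, 2.
For λ=-5: (A-λI) row 1 is [0, 21], so an eigenvector is (-1, 0).
For λ=2: (A-λI) row 1 is [-7, 21], so an eigenvector is (-3, -1).
General solution: c_1e^(-5t)(-1,0) + c_2e^(2t)(-3,-1).
Applying x_1(0)=3, x_2(0)=4 gives c_1=9, c_2=-4.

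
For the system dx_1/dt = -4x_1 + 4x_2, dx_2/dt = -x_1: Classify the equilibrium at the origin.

stable improper node

A = [[-4,4],[-1,0]]; det(A-λI) = λ^2 + 4λ + 4.
repeated λ = -2 with a single eigenvector.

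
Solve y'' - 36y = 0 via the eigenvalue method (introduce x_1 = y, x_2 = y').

Let x_1 = y, x_2 = y'. Then x_1' = x_2 and x_2' = 36x_1.
A = [[0,1],[36,0]]; det(A-λI) = λ^2 - 36.
Eigenvalues λ = 6, -6 with eigenvectors (1,6), (1,-6).

y(t) = K_1e^(6t) + K_2e^(-6t)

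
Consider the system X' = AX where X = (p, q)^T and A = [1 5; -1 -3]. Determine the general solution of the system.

p(t) = -2c_1e^(-t)sin(t) - c_1e^(-t)cos(t) - c_2e^(-t)sin(t) + 2c_2e^(-t)cos(t), q(t) = c_1e^(-t)sin(t) - c_2e^(-t)cos(t)

Coefficient matrix A = [[1, 5], [-1, -3]].
Characteristic polynomial det(A - λI) = λ^2 + 2λ + 2 = 0.
Eigenvalues λ = -1 ± i (complex conjugate pair).
For λ=-1+i: an eigenvector is (-1,0) - i(-2,1) = (-1 + 2i, 0 - i).
A real fundamental pair from Re and Im of e^((-1+i)t)v: X_1 = e^(-t)(cos(t)·(-1,0) + sin(t)·(-2,1)), X_2 = e^(-t)(sin(t)·(-1,0) - cos(t)·(-2,1)).
General solution: c_1X_1 + c_2X_2.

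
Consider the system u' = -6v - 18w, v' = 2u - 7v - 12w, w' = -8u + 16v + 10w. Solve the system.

Coefficient matrix A = [[0, -6, -18], [2, -7, -12], [-8, 16, 10]].
det(A - λI) = 0 gives eigenvalues λ = 4, -3, 2.
For λ=4: eigenvector (-9,-6,4).
For λ=-3: eigenvector (2,1,0).
For λ=2: eigenvector (3,2,-1).
General solution: K_1e^(4t)(-9,-6,4) + K_2e^(-3t)(2,1,0) + K_3e^(2t)(3,2,-1).

u(t) = -9K_1e^(4t) + 2K_2e^(-3t) + 3K_3e^(2t), v(t) = -6K_1e^(4t) + K_2e^(-3t) + 2K_3e^(2t), w(t) = 4K_1e^(4t) - K_3e^(2t)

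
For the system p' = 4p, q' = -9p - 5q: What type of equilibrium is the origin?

A = [[4,0],[-9,-5]]; det(A-λI) = λ^2 + λ - 20.
λ = -5, 4: opposite signs.

saddle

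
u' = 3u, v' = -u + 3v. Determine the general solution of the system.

Coefficient matrix A = [[3, 0], [-1, 3]].
Characteristic polynomial det(A - λI) = λ^2 - 6λ + 9 = 0.
Single eigenvalue λ = 3 with algebraic multiplicity 2.
Eigenvector v = (0,1); generalized eigenvector w with (A-λI)w=v is (-1,0).
General solution: e^(3t)[c_1·v + c_2·(t·v + w)].

u(t) = -c_2e^(3t), v(t) = c_1e^(3t) + c_2te^(3t)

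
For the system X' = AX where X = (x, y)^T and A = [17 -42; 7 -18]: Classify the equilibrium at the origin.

saddle

A = [[17,-42],[7,-18]]; det(A-λI) = λ^2 + λ - 12.
λ = -4, 3: opposite signs.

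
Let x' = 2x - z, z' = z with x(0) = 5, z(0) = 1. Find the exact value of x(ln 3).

39

A = [[2,-1],[0,1]]; eigenvalues λ = 2, 1.
Eigenvectors: (1,0) for λ=2, (-1,-1) for λ=1.
From the initial condition, c_1 = 4, c_2 = -1.
x(ln 3) = (4)(3^2)(1) + (-1)(3^1)(-1) = 39.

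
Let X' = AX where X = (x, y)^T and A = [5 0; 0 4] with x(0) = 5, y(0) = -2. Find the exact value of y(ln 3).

-162

A = [[5,0],[0,4]]; eigenvalues λ = 4, 5.
Eigenvectors: (0,1) for λ=4, (-1,0) for λ=5.
From the initial condition, c_1 = -2, c_2 = -5.
y(ln 3) = (-2)(3^4)(1) + (-5)(3^5)(0) = -162.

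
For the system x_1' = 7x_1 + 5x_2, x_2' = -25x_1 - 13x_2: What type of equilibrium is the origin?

A = [[7,5],[-25,-13]]; det(A-λI) = λ^2 + 6λ + 34.
λ = -3 ± 5i: negative real part.

stable spiral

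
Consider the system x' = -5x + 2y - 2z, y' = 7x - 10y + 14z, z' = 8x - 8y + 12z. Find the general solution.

Coefficient matrix A = [[-5, 2, -2], [7, -10, 14], [8, -8, 12]].
det(A - λI) = 0 gives eigenvalues λ = 4, -3, -4.
For λ=4: eigenvector (0,1,1).
For λ=-3: eigenvector (1,1,0).
For λ=-4: eigenvector (-2,0,1).
General solution: C_1e^(4t)(0,1,1) + C_2e^(-3t)(1,1,0) + C_3e^(-4t)(-2,0,1).

x(t) = C_2e^(-3t) - 2C_3e^(-4t), y(t) = C_1e^(4t) + C_2e^(-3t), z(t) = C_1e^(4t) + C_3e^(-4t)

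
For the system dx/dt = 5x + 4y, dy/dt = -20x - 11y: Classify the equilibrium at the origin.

stable spiral

A = [[5,4],[-20,-11]]; det(A-λI) = λ^2 + 6λ + 25.
λ = -3 ± 4i: negative real part.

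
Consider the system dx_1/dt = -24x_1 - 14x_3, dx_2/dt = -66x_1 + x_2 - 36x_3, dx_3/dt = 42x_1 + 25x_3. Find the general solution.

x_1(t) = c_1e^(4t) + 2c_2e^(-3t), x_2(t) = 2c_1e^(4t) + 6c_2e^(-3t) + c_3e^(t), x_3(t) = -2c_1e^(4t) - 3c_2e^(-3t)

Coefficient matrix A = [[-24, 0, -14], [-66, 1, -36], [42, 0, 25]].
det(A - λI) = 0 gives eigenvalues λ = 4, -3, 1.
For λ=4: eigenvector (1,2,-2).
For λ=-3: eigenvector (2,6,-3).
For λ=1: eigenvector (0,1,0).
General solution: c_1e^(4t)(1,2,-2) + c_2e^(-3t)(2,6,-3) + c_3e^(t)(0,1,0).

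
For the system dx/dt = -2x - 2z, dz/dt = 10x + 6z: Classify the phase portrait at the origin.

unstable spiral

A = [[-2,-2],[10,6]]; det(A-λI) = λ^2 - 4λ + 8.
λ = 2 ± 2i: positive real part.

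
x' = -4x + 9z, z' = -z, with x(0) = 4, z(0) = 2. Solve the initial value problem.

x(t) = 6e^(-t) - 2e^(-4t), z(t) = 2e^(-t)

Coefficient matrix A = [[-4, 9], [0, -1]].
Characteristic polynomial det(A - λI) = λ^2 + 5λ + 4 = 0.
Eigenvalues λ = -1, -4.
For λ=-1: (A-λI) row 1 is [-3, 9], so an eigenvector is (-3, -1).
For λ=-4: (A-λI) row 1 is [0, 9], so an eigenvector is (1, 0).
General solution: c_1e^(-t)(-3,-1) + c_2e^(-4t)(1,0).
Applying x(0)=4, z(0)=2 gives c_1=-2, c_2=-2.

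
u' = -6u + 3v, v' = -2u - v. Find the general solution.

Coefficient matrix A = [[-6, 3], [-2, -1]].
Characteristic polynomial det(A - λI) = λ^2 + 7λ + 12 = 0.
Eigenvalues λ = -4, -3.
For λ=-4: (A-λI) row 1 is [-2, 3], so an eigenvector is (3, 2).
For λ=-3: (A-λI) row 1 is [-3, 3], so an eigenvector is (1, 1).
General solution: K_1e^(-4t)(3,2) + K_2e^(-3t)(1,1).

u(t) = 3K_1e^(-4t) + K_2e^(-3t), v(t) = 2K_1e^(-4t) + K_2e^(-3t)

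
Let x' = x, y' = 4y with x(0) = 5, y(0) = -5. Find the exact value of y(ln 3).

-405

A = [[1,0],[0,4]]; eigenvalues λ = 4, 1.
Eigenvectors: (0,-1) for λ=4, (1,0) for λ=1.
From the initial condition, c_1 = 5, c_2 = 5.
y(ln 3) = (5)(3^4)(-1) + (5)(3^1)(0) = -405.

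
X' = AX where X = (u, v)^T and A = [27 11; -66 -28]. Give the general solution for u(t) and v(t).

Coefficient matrix A = [[27, 11], [-66, -28]].
Characteristic polynomial det(A - λI) = λ^2 + λ - 30 = 0.
Eigenvalues λ = -6, 5.
For λ=-6: (A-λI) row 1 is [33, 11], so an eigenvector is (-1, 3).
For λ=5: (A-λI) row 1 is [22, 11], so an eigenvector is (-1, 2).
General solution: C_1e^(-6t)(-1,3) + C_2e^(5t)(-1,2).

u(t) = -C_1e^(-6t) - C_2e^(5t), v(t) = 3C_1e^(-6t) + 2C_2e^(5t)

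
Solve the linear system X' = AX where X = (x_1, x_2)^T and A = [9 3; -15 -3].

Coefficient matrix A = [[9, 3], [-15, -3]].
Characteristic polynomial det(A - λI) = λ^2 - 6λ + 18 = 0.
Eigenvalues λ = 3 ± 3i (complex conjugate pair).
For λ=3+3i: an eigenvector is (0,1) - i(1,-2) = (0 - i, 1 + 2i).
A real fundamental pair from Re and Im of e^((3+3i)t)v: X_1 = e^(3t)(cos(3t)·(0,1) + sin(3t)·(1,-2)), X_2 = e^(3t)(sin(3t)·(0,1) - cos(3t)·(1,-2)).
General solution: c_1X_1 + c_2X_2.

x_1(t) = c_1e^(3t)sin(3t) - c_2e^(3t)cos(3t), x_2(t) = -2c_1e^(3t)sin(3t) + c_1e^(3t)cos(3t) + c_2e^(3t)sin(3t) + 2c_2e^(3t)cos(3t)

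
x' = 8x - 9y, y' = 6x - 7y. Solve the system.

Coefficient matrix A = [[8, -9], [6, -7]].
Characteristic polynomial det(A - λI) = λ^2 - λ - 2 = 0.
Eigenvalues λ = 2, -1.
For λ=2: (A-λI) row 1 is [6, -9], so an eigenvector is (-3, -2).
For λ=-1: (A-λI) row 1 is [9, -9], so an eigenvector is (-1, -1).
General solution: C_1e^(2t)(-3,-2) + C_2e^(-t)(-1,-1).

x(t) = -3C_1e^(2t) - C_2e^(-t), y(t) = -2C_1e^(2t) - C_2e^(-t)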